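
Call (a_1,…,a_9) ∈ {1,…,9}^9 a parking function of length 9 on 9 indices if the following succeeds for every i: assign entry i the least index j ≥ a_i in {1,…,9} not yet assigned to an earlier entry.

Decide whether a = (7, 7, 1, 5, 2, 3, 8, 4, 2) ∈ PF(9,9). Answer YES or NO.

YES

Order a: b = (1, 2, 2, 3, 4, 5, 7, 7, 8).
  b_1=1 ≤ 1
  b_2=2 ≤ 2
  b_3=2 ≤ 3
  b_4=3 ≤ 4
  b_5=4 ≤ 5
  b_6=5 ≤ 6
  b_7=7 ≤ 7
  b_8=7 ≤ 8
  b_9=8 ≤ 9
All bounds hold ⇒ YES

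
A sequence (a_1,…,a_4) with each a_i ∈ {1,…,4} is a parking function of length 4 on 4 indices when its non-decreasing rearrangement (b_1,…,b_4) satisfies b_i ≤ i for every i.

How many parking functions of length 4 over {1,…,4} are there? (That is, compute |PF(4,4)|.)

|PF(4,4)| = 1·5^3 = 1 · 125 = 125 [KW]
E.g. (3,1,3,1) → sorted (1,1,3,3): b_i ≤ i ∀i, a PF.

125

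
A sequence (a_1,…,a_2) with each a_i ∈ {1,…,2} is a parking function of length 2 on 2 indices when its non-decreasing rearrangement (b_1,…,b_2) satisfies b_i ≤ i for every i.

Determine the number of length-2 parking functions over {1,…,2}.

Count = (2−2+1)·(2+1)^(2−1) = 1×3 = 3 (Konheim–Weiss)
One tuple (2,1) → sorted (1,2): b_i ≤ i ∀i, a PF.

3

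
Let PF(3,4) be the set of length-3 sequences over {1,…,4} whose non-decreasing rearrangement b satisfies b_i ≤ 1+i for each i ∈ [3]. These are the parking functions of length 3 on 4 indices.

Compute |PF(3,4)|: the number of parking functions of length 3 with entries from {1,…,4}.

50

Count = (5−3)·5^(3−1) = 2 · 25 = 50
E.g. (1,3,3) → sorted (1,3,3): b_i ≤ 1+i ∀i, a PF.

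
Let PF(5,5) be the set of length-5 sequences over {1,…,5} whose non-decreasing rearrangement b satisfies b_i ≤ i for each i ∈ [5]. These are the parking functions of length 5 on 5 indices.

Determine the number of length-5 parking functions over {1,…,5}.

1296

|PF| = (6−5)·6^(5−1) = 1 · 1296 = 1296
Example (2,2,5,1,1) → sorted (1,1,2,2,5): b_i ≤ i ∀i, a PF.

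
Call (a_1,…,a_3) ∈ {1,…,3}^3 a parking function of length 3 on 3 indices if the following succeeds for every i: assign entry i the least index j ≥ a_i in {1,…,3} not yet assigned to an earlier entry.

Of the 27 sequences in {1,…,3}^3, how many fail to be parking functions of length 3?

11

|PF(3,3)| = (4−3)·4^(3−1) = 1 · 16 = 16 (Pollak)
Example (3,3,2) → sorted (2,3,3): b_1=2>1, not a PF.
Total 27; non-PF = 27−16 = 11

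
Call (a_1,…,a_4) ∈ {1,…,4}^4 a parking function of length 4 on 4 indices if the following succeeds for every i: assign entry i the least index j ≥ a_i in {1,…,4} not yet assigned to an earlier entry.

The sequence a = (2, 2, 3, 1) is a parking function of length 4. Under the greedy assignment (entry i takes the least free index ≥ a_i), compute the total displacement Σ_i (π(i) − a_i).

Σπ(i) = 1+…+4 = 10; Σa = 2+2+3+1 = 8; disp = 10−8 = 2.

2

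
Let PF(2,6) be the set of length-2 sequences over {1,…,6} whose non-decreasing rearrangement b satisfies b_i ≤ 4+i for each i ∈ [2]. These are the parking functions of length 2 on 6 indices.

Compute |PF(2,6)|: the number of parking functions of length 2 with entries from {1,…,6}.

|PF(2,6)| = 5·7^1 = 5×7 = 35 (Pollak)
Check (2,2) → sorted (2,2): b_i ≤ 4+i ∀i, a PF.

35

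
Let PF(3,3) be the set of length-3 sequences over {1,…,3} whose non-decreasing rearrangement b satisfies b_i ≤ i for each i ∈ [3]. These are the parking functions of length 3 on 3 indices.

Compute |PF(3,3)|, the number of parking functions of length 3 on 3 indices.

#PF = (3−3+1)·(3+1)^(3−1) = 1·16 = 16 (Konheim–Weiss)
Example (1,3,1) → sorted (1,1,3): b_i ≤ i ∀i, a PF.

16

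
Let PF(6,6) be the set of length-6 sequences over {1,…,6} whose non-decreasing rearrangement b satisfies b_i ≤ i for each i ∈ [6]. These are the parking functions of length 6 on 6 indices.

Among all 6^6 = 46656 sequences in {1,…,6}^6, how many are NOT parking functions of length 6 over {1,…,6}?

|PF| = (7−6)·7^(6−1) = 1·16807 = 16807 (Pollak)
Check (6,4,5,4,5,3) → sorted (3,4,4,5,5,6): b_1=3>1, not a PF.
So 46656 − 16807 = 29849 fail.

29849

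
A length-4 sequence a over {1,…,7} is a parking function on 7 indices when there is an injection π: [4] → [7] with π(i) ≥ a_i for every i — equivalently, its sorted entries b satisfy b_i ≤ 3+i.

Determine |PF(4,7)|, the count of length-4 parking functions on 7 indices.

Count = (7+1−4)·(7+1)^{4−1} = 4·512 = 2048 (Pollak)
One tuple (2,3,6,3) → sorted (2,3,3,6): b_i ≤ 3+i ∀i, a PF.

2048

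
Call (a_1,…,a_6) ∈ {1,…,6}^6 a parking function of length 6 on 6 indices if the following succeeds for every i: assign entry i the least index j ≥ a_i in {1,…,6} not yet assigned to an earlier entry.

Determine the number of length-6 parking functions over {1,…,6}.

16807

|PF| = (6+1−6)·(6+1)^{6−1} = 1×16807 = 16807 (Pollak)
One tuple (3,3,1,3,5,1) → sorted (1,1,3,3,3,5): b_i ≤ i ∀i, a PF.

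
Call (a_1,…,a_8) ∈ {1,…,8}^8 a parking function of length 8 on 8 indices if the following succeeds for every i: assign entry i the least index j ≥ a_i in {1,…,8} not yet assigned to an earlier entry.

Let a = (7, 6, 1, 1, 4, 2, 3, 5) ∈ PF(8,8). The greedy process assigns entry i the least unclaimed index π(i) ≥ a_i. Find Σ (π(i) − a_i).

Σπ = 36 ({1..8} each once); Σa = 7+6+1+1+4+2+3+5 = 29; disp = 36−29 = 7.

7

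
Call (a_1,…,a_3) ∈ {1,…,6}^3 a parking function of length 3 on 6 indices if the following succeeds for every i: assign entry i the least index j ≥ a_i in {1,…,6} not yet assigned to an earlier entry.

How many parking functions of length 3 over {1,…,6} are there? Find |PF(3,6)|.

196

|PF(3,6)| = (6+1−3)·(6+1)^{3−1} = 4·49 = 196
E.g. (6,3,3) → sorted (3,3,6): b_i ≤ 3+i ∀i, a PF.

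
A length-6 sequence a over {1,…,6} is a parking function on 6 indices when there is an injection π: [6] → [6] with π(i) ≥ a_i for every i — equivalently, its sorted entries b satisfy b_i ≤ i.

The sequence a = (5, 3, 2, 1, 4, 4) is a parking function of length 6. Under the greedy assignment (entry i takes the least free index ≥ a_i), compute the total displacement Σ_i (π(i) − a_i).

Σπ = 21 ({1..6} each once); Σa = 5+3+2+1+4+4 = 19; disp = 21−19 = 2.

2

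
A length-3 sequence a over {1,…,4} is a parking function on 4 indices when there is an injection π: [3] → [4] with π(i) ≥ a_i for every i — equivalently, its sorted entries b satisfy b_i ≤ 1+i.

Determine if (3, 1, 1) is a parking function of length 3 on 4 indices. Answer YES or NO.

Sorted: b = (1, 1, 3).
  b_1=1 ≤ 2
  b_2=1 ≤ 3
  b_3=3 ≤ 4
All bounds hold ⇒ YES

YES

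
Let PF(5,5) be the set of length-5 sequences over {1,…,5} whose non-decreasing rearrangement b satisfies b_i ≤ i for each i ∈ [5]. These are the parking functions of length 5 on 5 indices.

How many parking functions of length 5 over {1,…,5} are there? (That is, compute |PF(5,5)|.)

#PF = (5−5+1)·(5+1)^(5−1) = 1 · 1296 = 1296
One tuple (4,1,3,5,1) → sorted (1,1,3,4,5): b_i ≤ i ∀i, a PF.

1296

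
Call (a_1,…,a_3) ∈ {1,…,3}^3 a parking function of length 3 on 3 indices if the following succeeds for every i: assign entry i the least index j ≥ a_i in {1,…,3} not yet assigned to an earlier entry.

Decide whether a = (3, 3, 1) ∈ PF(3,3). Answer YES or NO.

Order a: b = (1, 3, 3).
  b_1=1 ≤ 1
  b_2=3 > 2
  fails at i=2 ⇒ NO

NO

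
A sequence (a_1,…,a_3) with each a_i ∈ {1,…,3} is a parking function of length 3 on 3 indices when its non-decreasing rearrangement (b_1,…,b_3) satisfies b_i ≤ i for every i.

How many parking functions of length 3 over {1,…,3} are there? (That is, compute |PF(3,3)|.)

16

#PF = (3+1−3)·(3+1)^{3−1} = 1×16 = 16 (Konheim–Weiss)
Check (2,3,1) → sorted (1,2,3): b_i ≤ i ∀i, a PF.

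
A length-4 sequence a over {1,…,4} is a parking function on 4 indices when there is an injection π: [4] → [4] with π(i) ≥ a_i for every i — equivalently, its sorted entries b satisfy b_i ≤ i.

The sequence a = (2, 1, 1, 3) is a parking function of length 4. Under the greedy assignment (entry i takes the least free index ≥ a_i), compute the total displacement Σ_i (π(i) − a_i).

3

Σπ = 4·5/2 = 10 (π permutes [4]); Σa = 2+1+1+3 = 7; disp = 10−7 = 3.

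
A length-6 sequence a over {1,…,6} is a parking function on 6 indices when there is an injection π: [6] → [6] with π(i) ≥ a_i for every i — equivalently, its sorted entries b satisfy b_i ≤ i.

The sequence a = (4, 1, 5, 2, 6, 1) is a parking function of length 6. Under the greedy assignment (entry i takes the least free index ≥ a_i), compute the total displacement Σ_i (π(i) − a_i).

Σπ = 21 ({1..6} each once); Σa = 4+1+5+2+6+1 = 19; disp = 21−19 = 2.

2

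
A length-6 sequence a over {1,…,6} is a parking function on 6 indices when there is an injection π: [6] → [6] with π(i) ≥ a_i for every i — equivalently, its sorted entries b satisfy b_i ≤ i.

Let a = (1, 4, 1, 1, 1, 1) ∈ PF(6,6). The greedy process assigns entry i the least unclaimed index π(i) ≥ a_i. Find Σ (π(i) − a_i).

12

Σπ = 6·7/2 = 21 (π permutes [6]); Σa = 1+4+1+1+1+1 = 9; disp = 21−9 = 12.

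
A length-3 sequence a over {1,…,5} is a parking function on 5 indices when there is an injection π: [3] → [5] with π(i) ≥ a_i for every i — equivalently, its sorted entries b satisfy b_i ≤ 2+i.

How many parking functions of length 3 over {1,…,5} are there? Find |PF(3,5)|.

#PF = (5+1−3)·(5+1)^{3−1} = 3·36 = 108 (Pollak)
E.g. (1,4,2) → sorted (1,2,4): b_i ≤ 2+i ∀i, a PF.

108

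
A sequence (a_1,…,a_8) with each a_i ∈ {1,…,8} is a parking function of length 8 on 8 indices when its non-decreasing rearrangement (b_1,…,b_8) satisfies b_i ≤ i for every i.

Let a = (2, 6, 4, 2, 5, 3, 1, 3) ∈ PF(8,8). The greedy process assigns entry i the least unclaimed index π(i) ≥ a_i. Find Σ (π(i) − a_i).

10

Σπ = 8·9/2 = 36 (π permutes [8]); Σa = 2+6+4+2+5+3+1+3 = 26; disp = 36−26 = 10.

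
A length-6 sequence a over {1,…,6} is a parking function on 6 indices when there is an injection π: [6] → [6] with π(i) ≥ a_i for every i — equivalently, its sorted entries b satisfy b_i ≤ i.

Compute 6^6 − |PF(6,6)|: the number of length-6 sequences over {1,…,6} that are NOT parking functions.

|PF(6,6)| = (7−6)·7^(6−1) = 1·16807 = 16807 [KW]
One tuple (6,4,6,4,6,1) → sorted (1,4,4,6,6,6): b_2=4>2, not a PF.
So 46656 − 16807 = 29849 fail.

29849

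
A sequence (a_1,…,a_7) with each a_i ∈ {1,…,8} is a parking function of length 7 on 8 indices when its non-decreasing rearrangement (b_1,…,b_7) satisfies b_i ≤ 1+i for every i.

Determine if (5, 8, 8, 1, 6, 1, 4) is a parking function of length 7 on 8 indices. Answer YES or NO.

Order a: b = (1, 1, 4, 5, 6, 8, 8).
  b_1=1 ≤ 2
  b_2=1 ≤ 3
  b_3=4 ≤ 4
  b_4=5 ≤ 5
  b_5=6 ≤ 6
  b_6=8 > 7
  fails at i=6 ⇒ NO

NO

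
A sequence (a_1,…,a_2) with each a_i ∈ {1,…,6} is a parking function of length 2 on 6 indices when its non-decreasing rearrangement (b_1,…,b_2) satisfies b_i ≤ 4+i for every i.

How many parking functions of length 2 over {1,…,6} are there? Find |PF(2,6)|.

35

Count = 5·7^1 = 5×7 = 35
E.g. (3,3) → sorted (3,3): b_i ≤ 4+i ∀i, a PF.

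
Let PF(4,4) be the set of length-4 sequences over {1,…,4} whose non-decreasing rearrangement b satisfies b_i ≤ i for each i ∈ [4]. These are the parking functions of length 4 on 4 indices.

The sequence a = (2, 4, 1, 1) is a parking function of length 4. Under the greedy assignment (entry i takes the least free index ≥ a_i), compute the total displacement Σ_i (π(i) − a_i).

2

Σπ = 4·5/2 = 10 (π permutes [4]); Σa = 2+4+1+1 = 8; disp = 10−8 = 2.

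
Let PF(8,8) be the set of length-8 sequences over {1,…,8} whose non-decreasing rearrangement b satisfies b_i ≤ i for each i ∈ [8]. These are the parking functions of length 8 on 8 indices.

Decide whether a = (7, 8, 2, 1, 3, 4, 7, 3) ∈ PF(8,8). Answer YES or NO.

NO

Rearranged: b = (1, 2, 3, 3, 4, 7, 7, 8).
  b_1=1 ≤ 1
  b_2=2 ≤ 2
  b_3=3 ≤ 3
  b_4=3 ≤ 4
  b_5=4 ≤ 5
  b_6=7 > 6
  fails at i=6 ⇒ NO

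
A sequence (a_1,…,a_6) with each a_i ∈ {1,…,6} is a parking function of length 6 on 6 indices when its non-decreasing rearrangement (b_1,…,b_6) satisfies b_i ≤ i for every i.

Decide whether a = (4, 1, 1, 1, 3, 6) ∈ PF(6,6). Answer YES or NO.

YES

Sorted: b = (1, 1, 1, 3, 4, 6).
  b_1=1 ≤ 1
  b_2=1 ≤ 2
  b_3=1 ≤ 3
  b_4=3 ≤ 4
  b_5=4 ≤ 5
  b_6=6 ≤ 6
All bounds hold ⇒ YES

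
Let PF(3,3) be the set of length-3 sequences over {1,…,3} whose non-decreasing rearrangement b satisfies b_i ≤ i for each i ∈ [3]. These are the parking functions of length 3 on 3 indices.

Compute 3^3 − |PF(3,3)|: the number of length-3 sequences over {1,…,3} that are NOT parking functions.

11

#PF = 1·4^2 = 1 · 16 = 16 (Pollak)
E.g. (3,2,3) → sorted (2,3,3): b_1=2>1, not a PF.
3^3 − 16 = 27 − 16 = 11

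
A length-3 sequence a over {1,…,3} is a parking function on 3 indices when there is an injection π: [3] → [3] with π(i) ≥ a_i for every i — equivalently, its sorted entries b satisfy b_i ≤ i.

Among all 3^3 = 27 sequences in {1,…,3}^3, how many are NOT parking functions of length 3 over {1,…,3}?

|PF(3,3)| = (3−3+1)·(3+1)^(3−1) = 1 · 16 = 16 (Pollak)
E.g. (3,3,3) → sorted (3,3,3): b_1=3>1, not a PF.
Total 27; non-PF = 27−16 = 11

11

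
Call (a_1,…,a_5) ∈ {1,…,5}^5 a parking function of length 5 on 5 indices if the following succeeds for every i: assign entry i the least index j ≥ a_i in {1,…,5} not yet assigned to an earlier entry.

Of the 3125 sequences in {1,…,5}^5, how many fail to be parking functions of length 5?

1829

|PF| = (6−5)·6^(5−1) = 1 · 1296 = 1296 (Pollak)
One tuple (4,4,5,4,5) → sorted (4,4,4,5,5): b_1=4>1, not a PF.
So 3125 − 1296 = 1829 fail.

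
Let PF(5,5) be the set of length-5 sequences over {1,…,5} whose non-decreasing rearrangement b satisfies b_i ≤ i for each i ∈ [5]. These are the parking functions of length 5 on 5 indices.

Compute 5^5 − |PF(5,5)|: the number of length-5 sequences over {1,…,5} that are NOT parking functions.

|PF| = (6−5)·6^(5−1) = 1 · 1296 = 1296 [KW]
One tuple (2,5,5,4,4) → sorted (2,4,4,5,5): b_1=2>1, not a PF.
So 3125 − 1296 = 1829 fail.

1829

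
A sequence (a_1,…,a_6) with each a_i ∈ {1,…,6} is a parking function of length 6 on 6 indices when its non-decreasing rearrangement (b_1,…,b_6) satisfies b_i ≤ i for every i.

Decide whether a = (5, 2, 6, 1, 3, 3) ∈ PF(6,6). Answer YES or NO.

YES

Order a: b = (1, 2, 3, 3, 5, 6).
  b_1=1 ≤ 1
  b_2=2 ≤ 2
  b_3=3 ≤ 3
  b_4=3 ≤ 4
  b_5=5 ≤ 5
  b_6=6 ≤ 6
All bounds hold ⇒ YES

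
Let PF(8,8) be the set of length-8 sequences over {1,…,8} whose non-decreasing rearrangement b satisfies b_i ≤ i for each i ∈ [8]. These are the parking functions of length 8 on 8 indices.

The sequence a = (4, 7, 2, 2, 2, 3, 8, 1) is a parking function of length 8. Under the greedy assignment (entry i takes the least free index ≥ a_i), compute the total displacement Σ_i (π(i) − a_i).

7

Σπ = 36 ({1..8} each once); Σa = 4+7+2+2+2+3+8+1 = 29; disp = 36−29 = 7.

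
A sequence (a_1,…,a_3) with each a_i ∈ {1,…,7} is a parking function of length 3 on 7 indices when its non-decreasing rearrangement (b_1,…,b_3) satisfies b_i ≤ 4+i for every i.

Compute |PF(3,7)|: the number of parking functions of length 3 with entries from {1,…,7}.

Count = 5·8^2 = 5 · 64 = 320 (Konheim–Weiss)
Example (3,7,3) → sorted (3,3,7): b_i ≤ 4+i ∀i, a PF.

320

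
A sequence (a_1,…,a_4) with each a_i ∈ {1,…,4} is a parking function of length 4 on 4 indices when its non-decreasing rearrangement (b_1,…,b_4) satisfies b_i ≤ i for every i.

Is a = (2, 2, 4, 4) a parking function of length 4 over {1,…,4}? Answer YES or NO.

NO

Order a: b = (2, 2, 4, 4).
  b_1=2 > 1
  fails at i=1 ⇒ NO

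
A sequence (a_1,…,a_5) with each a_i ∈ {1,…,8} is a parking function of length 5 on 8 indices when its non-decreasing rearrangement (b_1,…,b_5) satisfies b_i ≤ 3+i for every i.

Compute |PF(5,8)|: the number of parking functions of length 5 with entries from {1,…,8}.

#PF = 4·9^4 = 4×6561 = 26244
Example (3,4,5,1,4) → sorted (1,3,4,4,5): b_i ≤ 3+i ∀i, a PF.

26244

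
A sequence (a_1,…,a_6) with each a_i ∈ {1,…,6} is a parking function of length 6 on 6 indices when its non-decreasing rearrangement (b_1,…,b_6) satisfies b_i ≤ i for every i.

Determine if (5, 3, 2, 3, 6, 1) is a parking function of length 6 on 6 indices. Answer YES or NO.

Order a: b = (1, 2, 3, 3, 5, 6).
  b_1=1 ≤ 1
  b_2=2 ≤ 2
  b_3=3 ≤ 3
  b_4=3 ≤ 4
  b_5=5 ≤ 5
  b_6=6 ≤ 6
All bounds hold ⇒ YES

YES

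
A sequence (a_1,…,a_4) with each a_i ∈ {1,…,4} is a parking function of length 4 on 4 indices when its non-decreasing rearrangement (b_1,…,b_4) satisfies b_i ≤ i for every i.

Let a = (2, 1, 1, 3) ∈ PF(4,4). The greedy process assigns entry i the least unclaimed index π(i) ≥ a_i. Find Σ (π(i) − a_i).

3

Σπ(i) = 1+…+4 = 10; Σa = 2+1+1+3 = 7; disp = 10−7 = 3.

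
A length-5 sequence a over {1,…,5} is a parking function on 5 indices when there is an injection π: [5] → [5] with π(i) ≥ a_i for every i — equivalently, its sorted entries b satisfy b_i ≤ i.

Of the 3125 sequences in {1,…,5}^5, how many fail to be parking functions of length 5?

1829

Count = 1·6^4 = 1·1296 = 1296
E.g. (5,3,1,5,5) → sorted (1,3,5,5,5): b_2=3>2, not a PF.
So 3125 − 1296 = 1829 fail.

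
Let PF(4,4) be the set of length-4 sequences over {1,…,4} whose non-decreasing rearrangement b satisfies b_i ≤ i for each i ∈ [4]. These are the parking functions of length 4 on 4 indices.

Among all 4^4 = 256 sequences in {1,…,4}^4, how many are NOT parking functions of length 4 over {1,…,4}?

Count = (4−4+1)·(4+1)^(4−1) = 1·125 = 125 (Konheim–Weiss)
Check (2,4,4,4) → sorted (2,4,4,4): b_1=2>1, not a PF.
So 256 − 125 = 131 fail.

131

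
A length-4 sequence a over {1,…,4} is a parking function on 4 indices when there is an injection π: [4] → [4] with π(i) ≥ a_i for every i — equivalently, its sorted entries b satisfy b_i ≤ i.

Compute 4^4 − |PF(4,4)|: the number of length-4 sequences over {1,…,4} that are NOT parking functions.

#PF = (4+1−4)·(4+1)^{4−1} = 1×125 = 125
Example (3,4,4,4) → sorted (3,4,4,4): b_1=3>1, not a PF.
So 256 − 125 = 131 fail.

131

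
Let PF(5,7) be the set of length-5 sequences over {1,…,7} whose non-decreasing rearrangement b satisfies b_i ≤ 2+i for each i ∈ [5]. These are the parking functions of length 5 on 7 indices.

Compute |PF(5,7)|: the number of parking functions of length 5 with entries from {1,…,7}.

|PF| = (8−5)·8^(5−1) = 3×4096 = 12288 (Pollak)
Check (4,2,7,5,1) → sorted (1,2,4,5,7): b_i ≤ 2+i ∀i, a PF.

12288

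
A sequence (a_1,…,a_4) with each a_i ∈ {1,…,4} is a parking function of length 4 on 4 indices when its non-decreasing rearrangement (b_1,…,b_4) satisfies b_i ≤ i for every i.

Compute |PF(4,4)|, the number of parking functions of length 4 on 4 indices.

125

|PF| = (4−4+1)·(4+1)^(4−1) = 1·125 = 125 [KW]
Check (3,1,3,2) → sorted (1,2,3,3): b_i ≤ i ∀i, a PF.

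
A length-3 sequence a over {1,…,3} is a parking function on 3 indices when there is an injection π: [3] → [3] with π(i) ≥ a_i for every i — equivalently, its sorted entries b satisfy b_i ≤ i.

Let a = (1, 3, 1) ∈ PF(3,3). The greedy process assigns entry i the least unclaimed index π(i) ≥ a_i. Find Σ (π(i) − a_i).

1

Σπ(i) = 1+…+3 = 6; Σa = 1+3+1 = 5; disp = 6−5 = 1.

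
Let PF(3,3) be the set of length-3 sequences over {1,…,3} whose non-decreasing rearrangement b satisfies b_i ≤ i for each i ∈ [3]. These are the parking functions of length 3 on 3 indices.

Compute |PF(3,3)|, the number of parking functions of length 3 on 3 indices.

16

|PF| = (3−3+1)·(3+1)^(3−1) = 1×16 = 16
E.g. (1,1,1) → sorted (1,1,1): b_i ≤ i ∀i, a PF.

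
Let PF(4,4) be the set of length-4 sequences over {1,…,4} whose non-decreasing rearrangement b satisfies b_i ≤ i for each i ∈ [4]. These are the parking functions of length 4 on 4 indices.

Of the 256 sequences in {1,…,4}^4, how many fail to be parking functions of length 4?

Count = (5−4)·5^(4−1) = 1 · 125 = 125 [KW]
Check (4,4,1,4) → sorted (1,4,4,4): b_2=4>2, not a PF.
So 256 − 125 = 131 fail.

131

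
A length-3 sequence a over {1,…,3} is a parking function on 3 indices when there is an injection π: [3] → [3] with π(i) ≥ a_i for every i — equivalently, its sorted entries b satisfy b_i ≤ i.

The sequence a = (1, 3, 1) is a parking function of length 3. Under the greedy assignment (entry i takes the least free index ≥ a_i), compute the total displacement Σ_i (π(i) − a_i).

Σπ(i) = 1+…+3 = 6; Σa = 1+3+1 = 5; disp = 6−5 = 1.

1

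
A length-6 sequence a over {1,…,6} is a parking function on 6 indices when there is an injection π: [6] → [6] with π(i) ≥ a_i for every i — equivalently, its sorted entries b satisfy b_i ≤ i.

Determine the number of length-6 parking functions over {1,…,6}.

16807

Count = (7−6)·7^(6−1) = 1·16807 = 16807
Example (4,4,1,3,1,5) → sorted (1,1,3,4,4,5): b_i ≤ i ∀i, a PF.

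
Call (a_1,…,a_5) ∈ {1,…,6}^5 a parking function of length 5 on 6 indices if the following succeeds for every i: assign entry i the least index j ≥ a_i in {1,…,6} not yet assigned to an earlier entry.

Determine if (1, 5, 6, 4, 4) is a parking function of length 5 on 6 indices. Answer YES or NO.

NO

Rearranged: b = (1, 4, 4, 5, 6).
  b_1=1 ≤ 2
  b_2=4 > 3
  fails at i=2 ⇒ NO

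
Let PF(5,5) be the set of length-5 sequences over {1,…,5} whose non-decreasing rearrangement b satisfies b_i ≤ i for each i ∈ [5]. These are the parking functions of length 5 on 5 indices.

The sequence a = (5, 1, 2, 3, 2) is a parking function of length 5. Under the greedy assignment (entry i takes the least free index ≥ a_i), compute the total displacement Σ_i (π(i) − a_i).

Σπ = 15 ({1..5} each once); Σa = 5+1+2+3+2 = 13; disp = 15−13 = 2.

2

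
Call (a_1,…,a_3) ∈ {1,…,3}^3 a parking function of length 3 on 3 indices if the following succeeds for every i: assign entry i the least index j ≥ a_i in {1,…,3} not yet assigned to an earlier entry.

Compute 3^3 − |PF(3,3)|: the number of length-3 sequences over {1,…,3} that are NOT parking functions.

|PF(3,3)| = (3−3+1)·(3+1)^(3−1) = 1×16 = 16 (Pollak)
Example (3,2,3) → sorted (2,3,3): b_1=2>1, not a PF.
3^3 − 16 = 27 − 16 = 11

11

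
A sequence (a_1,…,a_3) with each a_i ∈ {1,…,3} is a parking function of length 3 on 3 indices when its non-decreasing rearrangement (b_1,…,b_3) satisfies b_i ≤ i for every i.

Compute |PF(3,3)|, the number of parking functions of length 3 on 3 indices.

16

|PF(3,3)| = (4−3)·4^(3−1) = 1 · 16 = 16 [KW]
Check (3,2,1) → sorted (1,2,3): b_i ≤ i ∀i, a PF.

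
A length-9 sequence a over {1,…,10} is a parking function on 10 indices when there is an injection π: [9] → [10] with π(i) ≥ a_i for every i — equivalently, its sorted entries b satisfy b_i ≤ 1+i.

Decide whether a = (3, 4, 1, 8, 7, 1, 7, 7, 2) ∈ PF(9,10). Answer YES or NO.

YES

Rearranged: b = (1, 1, 2, 3, 4, 7, 7, 7, 8).
  b_1=1 ≤ 2
  b_2=1 ≤ 3
  b_3=2 ≤ 4
  b_4=3 ≤ 5
  b_5=4 ≤ 6
  b_6=7 ≤ 7
  b_7=7 ≤ 8
  b_8=7 ≤ 9
  b_9=8 ≤ 10
All bounds hold ⇒ YES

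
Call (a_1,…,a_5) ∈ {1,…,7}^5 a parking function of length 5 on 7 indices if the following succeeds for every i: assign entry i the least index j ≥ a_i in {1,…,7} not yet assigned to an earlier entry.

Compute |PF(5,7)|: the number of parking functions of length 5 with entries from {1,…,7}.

|PF| = 3·8^4 = 3·4096 = 12288
E.g. (3,5,3,7,3) → sorted (3,3,3,5,7): b_i ≤ 2+i ∀i, a PF.

12288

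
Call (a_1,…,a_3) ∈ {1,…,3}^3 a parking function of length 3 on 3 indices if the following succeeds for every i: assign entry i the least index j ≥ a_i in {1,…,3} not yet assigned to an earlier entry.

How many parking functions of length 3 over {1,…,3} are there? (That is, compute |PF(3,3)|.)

Count = (3+1−3)·(3+1)^{3−1} = 1×16 = 16 (Pollak)
E.g. (2,1,3) → sorted (1,2,3): b_i ≤ i ∀i, a PF.

16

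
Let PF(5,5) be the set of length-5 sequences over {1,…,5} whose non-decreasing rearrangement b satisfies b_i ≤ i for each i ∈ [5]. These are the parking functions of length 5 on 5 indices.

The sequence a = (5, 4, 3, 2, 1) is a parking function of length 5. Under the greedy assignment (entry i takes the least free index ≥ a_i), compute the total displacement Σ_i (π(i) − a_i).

Σπ = 15 ({1..5} each once); Σa = 5+4+3+2+1 = 15; disp = 15−15 = 0.

0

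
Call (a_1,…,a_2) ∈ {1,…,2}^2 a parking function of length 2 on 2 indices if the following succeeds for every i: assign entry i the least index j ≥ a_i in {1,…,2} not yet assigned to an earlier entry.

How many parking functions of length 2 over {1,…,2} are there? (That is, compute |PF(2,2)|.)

Count = 1·3^1 = 1·3 = 3 (Pollak)
Check (1,2) → sorted (1,2): b_i ≤ i ∀i, a PF.

3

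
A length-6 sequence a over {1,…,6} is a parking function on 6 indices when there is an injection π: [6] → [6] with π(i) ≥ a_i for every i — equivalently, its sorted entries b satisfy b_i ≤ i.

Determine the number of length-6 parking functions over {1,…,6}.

|PF(6,6)| = (6−6+1)·(6+1)^(6−1) = 1×16807 = 16807 (Pollak)
One tuple (2,4,1,5,2,1) → sorted (1,1,2,2,4,5): b_i ≤ i ∀i, a PF.

16807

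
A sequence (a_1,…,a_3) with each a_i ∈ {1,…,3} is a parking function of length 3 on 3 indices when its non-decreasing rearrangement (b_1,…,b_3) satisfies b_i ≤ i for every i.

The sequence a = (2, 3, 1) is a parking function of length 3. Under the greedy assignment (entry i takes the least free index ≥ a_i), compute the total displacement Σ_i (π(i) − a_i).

0

Σπ(i) = 1+…+3 = 6; Σa = 2+3+1 = 6; disp = 6−6 = 0.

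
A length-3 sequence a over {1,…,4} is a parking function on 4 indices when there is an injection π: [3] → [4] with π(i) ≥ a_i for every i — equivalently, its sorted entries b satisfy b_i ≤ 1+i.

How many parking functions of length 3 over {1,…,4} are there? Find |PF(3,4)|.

#PF = 2·5^2 = 2·25 = 50 (Konheim–Weiss)
Example (4,2,1) → sorted (1,2,4): b_i ≤ 1+i ∀i, a PF.

50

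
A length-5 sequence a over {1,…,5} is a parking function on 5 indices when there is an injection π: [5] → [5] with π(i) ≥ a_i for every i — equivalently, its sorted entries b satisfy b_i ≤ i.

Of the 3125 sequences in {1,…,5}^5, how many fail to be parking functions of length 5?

#PF = (5+1−5)·(5+1)^{5−1} = 1·1296 = 1296 [KW]
E.g. (4,4,2,3,2) → sorted (2,2,3,4,4): b_1=2>1, not a PF.
So 3125 − 1296 = 1829 fail.

1829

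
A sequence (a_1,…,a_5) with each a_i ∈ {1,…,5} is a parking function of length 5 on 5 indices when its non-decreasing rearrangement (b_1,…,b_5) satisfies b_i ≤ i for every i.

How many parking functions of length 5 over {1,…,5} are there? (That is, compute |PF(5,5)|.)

Count = (5+1−5)·(5+1)^{5−1} = 1·1296 = 1296 (Konheim–Weiss)
Check (1,2,5,1,1) → sorted (1,1,1,2,5): b_i ≤ i ∀i, a PF.

1296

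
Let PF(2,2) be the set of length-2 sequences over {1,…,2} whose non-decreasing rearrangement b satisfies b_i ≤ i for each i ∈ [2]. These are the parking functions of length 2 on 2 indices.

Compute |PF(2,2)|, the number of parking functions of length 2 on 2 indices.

#PF = (3−2)·3^(2−1) = 1·3 = 3 (Pollak)
Example (1,2) → sorted (1,2): b_i ≤ i ∀i, a PF.

3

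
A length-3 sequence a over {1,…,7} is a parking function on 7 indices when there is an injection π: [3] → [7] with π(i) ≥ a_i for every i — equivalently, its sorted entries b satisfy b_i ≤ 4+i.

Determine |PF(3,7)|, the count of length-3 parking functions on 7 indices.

320

|PF| = (7+1−3)·(7+1)^{3−1} = 5 · 64 = 320
One tuple (1,5,2) → sorted (1,2,5): b_i ≤ 4+i ∀i, a PF.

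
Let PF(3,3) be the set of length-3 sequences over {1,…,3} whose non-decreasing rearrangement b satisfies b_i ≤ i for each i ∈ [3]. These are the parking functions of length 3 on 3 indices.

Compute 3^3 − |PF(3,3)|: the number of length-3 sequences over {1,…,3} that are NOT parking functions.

|PF| = (4−3)·4^(3−1) = 1·16 = 16 [KW]
One tuple (2,3,2) → sorted (2,2,3): b_1=2>1, not a PF.
3^3 − 16 = 27 − 16 = 11

11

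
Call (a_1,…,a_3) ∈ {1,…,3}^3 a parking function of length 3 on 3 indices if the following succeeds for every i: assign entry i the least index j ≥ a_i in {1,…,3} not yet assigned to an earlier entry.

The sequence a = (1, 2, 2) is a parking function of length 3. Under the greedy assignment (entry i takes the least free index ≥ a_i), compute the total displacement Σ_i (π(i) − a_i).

1

Σπ(i) = 1+…+3 = 6; Σa = 1+2+2 = 5; disp = 6−5 = 1.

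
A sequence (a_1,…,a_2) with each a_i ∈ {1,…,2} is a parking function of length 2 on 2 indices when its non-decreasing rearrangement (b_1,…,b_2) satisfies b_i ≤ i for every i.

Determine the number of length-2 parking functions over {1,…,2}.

3

|PF(2,2)| = (2+1−2)·(2+1)^{2−1} = 1×3 = 3 (Konheim–Weiss)
Check (1,1) → sorted (1,1): b_i ≤ i ∀i, a PF.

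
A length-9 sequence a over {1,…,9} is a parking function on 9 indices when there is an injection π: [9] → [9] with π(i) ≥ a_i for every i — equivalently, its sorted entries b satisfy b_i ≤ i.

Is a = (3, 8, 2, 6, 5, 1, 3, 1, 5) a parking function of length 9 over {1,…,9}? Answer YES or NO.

Order a: b = (1, 1, 2, 3, 3, 5, 5, 6, 8).
  b_1=1 ≤ 1
  b_2=1 ≤ 2
  b_3=2 ≤ 3
  b_4=3 ≤ 4
  b_5=3 ≤ 5
  b_6=5 ≤ 6
  b_7=5 ≤ 7
  b_8=6 ≤ 8
  b_9=8 ≤ 9
All bounds hold ⇒ YES

YES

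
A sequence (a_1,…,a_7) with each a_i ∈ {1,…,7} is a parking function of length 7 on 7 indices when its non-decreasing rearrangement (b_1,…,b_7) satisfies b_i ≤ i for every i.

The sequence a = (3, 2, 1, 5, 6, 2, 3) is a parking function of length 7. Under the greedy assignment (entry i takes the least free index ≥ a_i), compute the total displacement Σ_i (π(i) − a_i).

6

Σπ = 7·8/2 = 28 (π permutes [7]); Σa = 3+2+1+5+6+2+3 = 22; disp = 28−22 = 6.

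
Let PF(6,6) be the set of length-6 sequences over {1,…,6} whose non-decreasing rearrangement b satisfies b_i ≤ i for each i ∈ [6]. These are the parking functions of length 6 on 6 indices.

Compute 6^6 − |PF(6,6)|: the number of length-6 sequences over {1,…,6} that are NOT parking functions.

|PF(6,6)| = 1·7^5 = 1·16807 = 16807 (Konheim–Weiss)
E.g. (3,3,6,4,5,4) → sorted (3,3,4,4,5,6): b_1=3>1, not a PF.
6^6 − 16807 = 46656 − 16807 = 29849

29849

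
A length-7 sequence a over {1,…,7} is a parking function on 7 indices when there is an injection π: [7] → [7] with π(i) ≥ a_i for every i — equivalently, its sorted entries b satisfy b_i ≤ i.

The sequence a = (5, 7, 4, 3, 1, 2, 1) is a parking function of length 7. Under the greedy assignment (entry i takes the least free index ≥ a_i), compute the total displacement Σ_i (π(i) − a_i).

Σπ = 7·8/2 = 28 (π permutes [7]); Σa = 5+7+4+3+1+2+1 = 23; disp = 28−23 = 5.

5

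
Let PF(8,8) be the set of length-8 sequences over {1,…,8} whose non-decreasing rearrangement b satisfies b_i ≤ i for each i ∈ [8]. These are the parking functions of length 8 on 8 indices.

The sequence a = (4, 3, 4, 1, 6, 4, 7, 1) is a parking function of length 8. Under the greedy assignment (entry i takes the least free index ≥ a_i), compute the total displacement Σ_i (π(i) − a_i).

6

Σπ = 8·9/2 = 36 (π permutes [8]); Σa = 4+3+4+1+6+4+7+1 = 30; disp = 36−30 = 6.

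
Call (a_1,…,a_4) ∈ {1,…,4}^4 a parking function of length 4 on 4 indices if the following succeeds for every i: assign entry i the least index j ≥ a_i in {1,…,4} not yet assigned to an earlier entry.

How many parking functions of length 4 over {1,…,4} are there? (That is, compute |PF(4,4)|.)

|PF(4,4)| = (4−4+1)·(4+1)^(4−1) = 1 · 125 = 125 [KW]
E.g. (2,1,2,1) → sorted (1,1,2,2): b_i ≤ i ∀i, a PF.

125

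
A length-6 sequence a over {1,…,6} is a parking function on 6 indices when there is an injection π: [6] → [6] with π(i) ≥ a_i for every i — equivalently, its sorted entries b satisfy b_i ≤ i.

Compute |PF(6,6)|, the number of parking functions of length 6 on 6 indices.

16807

|PF| = 1·7^5 = 1 · 16807 = 16807 (Konheim–Weiss)
E.g. (2,3,4,4,3,1) → sorted (1,2,3,3,4,4): b_i ≤ i ∀i, a PF.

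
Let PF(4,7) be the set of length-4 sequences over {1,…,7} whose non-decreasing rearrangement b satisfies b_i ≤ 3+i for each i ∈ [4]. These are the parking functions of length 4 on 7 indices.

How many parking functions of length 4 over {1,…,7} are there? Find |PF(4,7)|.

2048

|PF| = (7+1−4)·(7+1)^{4−1} = 4×512 = 2048 (Pollak)
Check (4,4,4,2) → sorted (2,4,4,4): b_i ≤ 3+i ∀i, a PF.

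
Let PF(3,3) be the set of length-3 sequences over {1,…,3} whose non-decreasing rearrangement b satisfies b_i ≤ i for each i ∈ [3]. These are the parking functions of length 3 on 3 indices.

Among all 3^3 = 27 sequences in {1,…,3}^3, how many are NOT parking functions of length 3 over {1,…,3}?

#PF = (4−3)·4^(3−1) = 1 · 16 = 16 (Pollak)
E.g. (2,3,3) → sorted (2,3,3): b_1=2>1, not a PF.
3^3 − 16 = 27 − 16 = 11

11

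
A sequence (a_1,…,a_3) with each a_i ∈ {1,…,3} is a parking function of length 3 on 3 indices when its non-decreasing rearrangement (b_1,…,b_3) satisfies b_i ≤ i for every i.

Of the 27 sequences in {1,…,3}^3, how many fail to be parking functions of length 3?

Count = (4−3)·4^(3−1) = 1 · 16 = 16
E.g. (3,3,2) → sorted (2,3,3): b_1=2>1, not a PF.
3^3 − 16 = 27 − 16 = 11

11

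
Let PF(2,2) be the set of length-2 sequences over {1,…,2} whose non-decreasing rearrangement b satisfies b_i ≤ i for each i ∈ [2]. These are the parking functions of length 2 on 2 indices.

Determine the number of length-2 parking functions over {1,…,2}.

3

|PF| = (2+1−2)·(2+1)^{2−1} = 1×3 = 3 [KW]
Example (1,2) → sorted (1,2): b_i ≤ i ∀i, a PF.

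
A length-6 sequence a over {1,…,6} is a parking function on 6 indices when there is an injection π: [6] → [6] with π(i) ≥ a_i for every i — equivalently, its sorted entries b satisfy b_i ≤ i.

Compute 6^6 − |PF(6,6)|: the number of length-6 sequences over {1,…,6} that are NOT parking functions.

|PF(6,6)| = (7−6)·7^(6−1) = 1 · 16807 = 16807 (Pollak)
E.g. (1,6,6,1,6,6) → sorted (1,1,6,6,6,6): b_3=6>3, not a PF.
Total 46656; non-PF = 46656−16807 = 29849

29849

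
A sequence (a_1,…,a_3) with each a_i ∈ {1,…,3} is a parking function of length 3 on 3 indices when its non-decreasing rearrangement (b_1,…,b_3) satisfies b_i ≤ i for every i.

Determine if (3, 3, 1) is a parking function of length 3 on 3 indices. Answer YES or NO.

NO

Order a: b = (1, 3, 3).
  b_1=1 ≤ 1
  b_2=3 > 2
  fails at i=2 ⇒ NO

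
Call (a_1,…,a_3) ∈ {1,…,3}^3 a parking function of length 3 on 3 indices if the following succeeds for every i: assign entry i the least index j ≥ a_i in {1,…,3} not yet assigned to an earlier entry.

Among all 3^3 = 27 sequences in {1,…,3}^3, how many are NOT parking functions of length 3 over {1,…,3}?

11

|PF(3,3)| = (4−3)·4^(3−1) = 1 · 16 = 16 (Konheim–Weiss)
Example (2,2,3) → sorted (2,2,3): b_1=2>1, not a PF.
So 27 − 16 = 11 fail.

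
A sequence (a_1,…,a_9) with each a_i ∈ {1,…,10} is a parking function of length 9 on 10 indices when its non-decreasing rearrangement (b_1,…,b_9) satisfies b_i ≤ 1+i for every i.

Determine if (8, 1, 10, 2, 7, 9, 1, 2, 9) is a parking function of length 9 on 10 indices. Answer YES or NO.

NO

Rearranged: b = (1, 1, 2, 2, 7, 8, 9, 9, 10).
  b_1=1 ≤ 2
  b_2=1 ≤ 3
  b_3=2 ≤ 4
  b_4=2 ≤ 5
  b_5=7 > 6
  fails at i=5 ⇒ NO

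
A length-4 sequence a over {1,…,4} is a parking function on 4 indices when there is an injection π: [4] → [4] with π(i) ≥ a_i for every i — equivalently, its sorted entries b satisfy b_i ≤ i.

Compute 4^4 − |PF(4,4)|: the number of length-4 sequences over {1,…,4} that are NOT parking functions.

|PF(4,4)| = 1·5^3 = 1 · 125 = 125
E.g. (3,1,4,4) → sorted (1,3,4,4): b_2=3>2, not a PF.
4^4 − 125 = 256 − 125 = 131

131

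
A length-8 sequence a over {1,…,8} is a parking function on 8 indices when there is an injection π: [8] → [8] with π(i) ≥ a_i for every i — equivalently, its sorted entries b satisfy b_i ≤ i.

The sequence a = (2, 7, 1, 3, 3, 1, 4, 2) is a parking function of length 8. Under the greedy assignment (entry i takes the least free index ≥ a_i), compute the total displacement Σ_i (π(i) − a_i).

Σπ(i) = 1+…+8 = 36; Σa = 2+7+1+3+3+1+4+2 = 23; disp = 36−23 = 13.

13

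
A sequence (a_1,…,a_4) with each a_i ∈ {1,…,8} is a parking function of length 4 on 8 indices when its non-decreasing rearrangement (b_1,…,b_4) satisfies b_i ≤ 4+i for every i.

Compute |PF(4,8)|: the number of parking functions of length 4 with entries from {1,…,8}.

3645

#PF = (8+1−4)·(8+1)^{4−1} = 5×729 = 3645
Check (1,8,2,4) → sorted (1,2,4,8): b_i ≤ 4+i ∀i, a PF.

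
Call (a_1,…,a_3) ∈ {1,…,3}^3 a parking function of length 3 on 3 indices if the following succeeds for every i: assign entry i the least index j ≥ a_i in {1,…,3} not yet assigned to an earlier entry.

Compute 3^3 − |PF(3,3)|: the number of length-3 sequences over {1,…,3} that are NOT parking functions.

#PF = 1·4^2 = 1×16 = 16 [KW]
One tuple (2,2,3) → sorted (2,2,3): b_1=2>1, not a PF.
3^3 − 16 = 27 − 16 = 11

11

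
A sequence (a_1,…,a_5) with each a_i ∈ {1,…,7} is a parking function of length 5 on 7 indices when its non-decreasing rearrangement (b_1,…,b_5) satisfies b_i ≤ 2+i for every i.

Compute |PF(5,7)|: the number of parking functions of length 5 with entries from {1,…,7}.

12288

#PF = (8−5)·8^(5−1) = 3×4096 = 12288 [KW]
E.g. (3,3,2,1,4) → sorted (1,2,3,3,4): b_i ≤ 2+i ∀i, a PF.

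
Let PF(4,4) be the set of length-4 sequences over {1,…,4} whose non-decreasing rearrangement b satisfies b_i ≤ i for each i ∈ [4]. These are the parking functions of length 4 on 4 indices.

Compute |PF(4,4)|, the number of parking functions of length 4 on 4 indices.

Count = 1·5^3 = 1×125 = 125 [KW]
E.g. (2,1,2,3) → sorted (1,2,2,3): b_i ≤ i ∀i, a PF.

125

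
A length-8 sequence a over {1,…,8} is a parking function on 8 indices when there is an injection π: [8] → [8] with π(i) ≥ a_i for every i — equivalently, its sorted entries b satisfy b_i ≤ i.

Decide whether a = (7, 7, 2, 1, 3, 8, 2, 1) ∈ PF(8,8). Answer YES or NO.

NO

Sorted: b = (1, 1, 2, 2, 3, 7, 7, 8).
  b_1=1 ≤ 1
  b_2=1 ≤ 2
  b_3=2 ≤ 3
  b_4=2 ≤ 4
  b_5=3 ≤ 5
  b_6=7 > 6
  fails at i=6 ⇒ NO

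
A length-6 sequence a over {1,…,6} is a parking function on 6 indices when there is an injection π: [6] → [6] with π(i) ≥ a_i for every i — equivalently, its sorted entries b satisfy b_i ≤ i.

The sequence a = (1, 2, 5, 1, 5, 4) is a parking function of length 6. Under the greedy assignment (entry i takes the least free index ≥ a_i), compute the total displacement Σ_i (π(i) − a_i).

Σπ(i) = 1+…+6 = 21; Σa = 1+2+5+1+5+4 = 18; disp = 21−18 = 3.

3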